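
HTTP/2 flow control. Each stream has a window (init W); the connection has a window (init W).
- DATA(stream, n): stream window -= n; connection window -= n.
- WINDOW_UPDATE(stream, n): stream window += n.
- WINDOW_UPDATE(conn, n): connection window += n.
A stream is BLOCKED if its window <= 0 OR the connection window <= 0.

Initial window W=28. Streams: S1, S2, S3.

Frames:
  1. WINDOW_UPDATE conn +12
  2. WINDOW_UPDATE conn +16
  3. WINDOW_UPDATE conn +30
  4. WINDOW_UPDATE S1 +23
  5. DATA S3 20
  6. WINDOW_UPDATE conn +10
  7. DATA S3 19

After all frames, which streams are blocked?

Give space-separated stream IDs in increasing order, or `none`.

Answer: S3

Derivation:
Op 1: conn=40 S1=28 S2=28 S3=28 blocked=[]
Op 2: conn=56 S1=28 S2=28 S3=28 blocked=[]
Op 3: conn=86 S1=28 S2=28 S3=28 blocked=[]
Op 4: conn=86 S1=51 S2=28 S3=28 blocked=[]
Op 5: conn=66 S1=51 S2=28 S3=8 blocked=[]
Op 6: conn=76 S1=51 S2=28 S3=8 blocked=[]
Op 7: conn=57 S1=51 S2=28 S3=-11 blocked=[3]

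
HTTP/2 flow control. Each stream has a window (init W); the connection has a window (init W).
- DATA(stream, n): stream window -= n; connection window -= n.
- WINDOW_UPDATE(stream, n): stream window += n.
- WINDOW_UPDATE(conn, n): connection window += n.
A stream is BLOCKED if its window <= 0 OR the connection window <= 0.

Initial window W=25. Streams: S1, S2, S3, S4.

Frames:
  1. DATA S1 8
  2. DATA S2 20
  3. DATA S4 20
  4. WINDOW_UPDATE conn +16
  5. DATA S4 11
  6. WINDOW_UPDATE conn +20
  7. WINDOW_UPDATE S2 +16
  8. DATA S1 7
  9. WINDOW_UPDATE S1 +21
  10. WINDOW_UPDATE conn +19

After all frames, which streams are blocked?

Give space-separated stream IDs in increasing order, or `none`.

Op 1: conn=17 S1=17 S2=25 S3=25 S4=25 blocked=[]
Op 2: conn=-3 S1=17 S2=5 S3=25 S4=25 blocked=[1, 2, 3, 4]
Op 3: conn=-23 S1=17 S2=5 S3=25 S4=5 blocked=[1, 2, 3, 4]
Op 4: conn=-7 S1=17 S2=5 S3=25 S4=5 blocked=[1, 2, 3, 4]
Op 5: conn=-18 S1=17 S2=5 S3=25 S4=-6 blocked=[1, 2, 3, 4]
Op 6: conn=2 S1=17 S2=5 S3=25 S4=-6 blocked=[4]
Op 7: conn=2 S1=17 S2=21 S3=25 S4=-6 blocked=[4]
Op 8: conn=-5 S1=10 S2=21 S3=25 S4=-6 blocked=[1, 2, 3, 4]
Op 9: conn=-5 S1=31 S2=21 S3=25 S4=-6 blocked=[1, 2, 3, 4]
Op 10: conn=14 S1=31 S2=21 S3=25 S4=-6 blocked=[4]

Answer: S4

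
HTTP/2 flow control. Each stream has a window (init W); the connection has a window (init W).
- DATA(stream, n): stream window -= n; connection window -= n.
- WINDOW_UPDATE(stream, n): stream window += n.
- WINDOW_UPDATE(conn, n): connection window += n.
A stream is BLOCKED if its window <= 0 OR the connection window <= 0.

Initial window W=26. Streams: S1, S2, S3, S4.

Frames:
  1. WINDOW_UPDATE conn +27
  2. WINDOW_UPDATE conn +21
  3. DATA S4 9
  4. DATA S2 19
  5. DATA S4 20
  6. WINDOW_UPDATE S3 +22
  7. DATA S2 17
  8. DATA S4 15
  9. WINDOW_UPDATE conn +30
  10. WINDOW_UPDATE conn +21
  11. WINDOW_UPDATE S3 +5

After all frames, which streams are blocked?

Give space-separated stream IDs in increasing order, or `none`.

Op 1: conn=53 S1=26 S2=26 S3=26 S4=26 blocked=[]
Op 2: conn=74 S1=26 S2=26 S3=26 S4=26 blocked=[]
Op 3: conn=65 S1=26 S2=26 S3=26 S4=17 blocked=[]
Op 4: conn=46 S1=26 S2=7 S3=26 S4=17 blocked=[]
Op 5: conn=26 S1=26 S2=7 S3=26 S4=-3 blocked=[4]
Op 6: conn=26 S1=26 S2=7 S3=48 S4=-3 blocked=[4]
Op 7: conn=9 S1=26 S2=-10 S3=48 S4=-3 blocked=[2, 4]
Op 8: conn=-6 S1=26 S2=-10 S3=48 S4=-18 blocked=[1, 2, 3, 4]
Op 9: conn=24 S1=26 S2=-10 S3=48 S4=-18 blocked=[2, 4]
Op 10: conn=45 S1=26 S2=-10 S3=48 S4=-18 blocked=[2, 4]
Op 11: conn=45 S1=26 S2=-10 S3=53 S4=-18 blocked=[2, 4]

Answer: S2 S4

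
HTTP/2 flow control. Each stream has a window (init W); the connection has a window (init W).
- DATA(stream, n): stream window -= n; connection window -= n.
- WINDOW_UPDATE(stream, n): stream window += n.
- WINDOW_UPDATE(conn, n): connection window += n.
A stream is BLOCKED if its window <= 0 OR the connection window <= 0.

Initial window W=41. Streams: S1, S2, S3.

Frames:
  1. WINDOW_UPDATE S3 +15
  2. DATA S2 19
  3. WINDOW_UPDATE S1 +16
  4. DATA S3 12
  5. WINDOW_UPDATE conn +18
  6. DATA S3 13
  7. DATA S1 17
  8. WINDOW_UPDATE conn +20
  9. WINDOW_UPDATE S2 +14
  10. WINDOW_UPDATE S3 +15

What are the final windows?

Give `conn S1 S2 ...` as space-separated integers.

Op 1: conn=41 S1=41 S2=41 S3=56 blocked=[]
Op 2: conn=22 S1=41 S2=22 S3=56 blocked=[]
Op 3: conn=22 S1=57 S2=22 S3=56 blocked=[]
Op 4: conn=10 S1=57 S2=22 S3=44 blocked=[]
Op 5: conn=28 S1=57 S2=22 S3=44 blocked=[]
Op 6: conn=15 S1=57 S2=22 S3=31 blocked=[]
Op 7: conn=-2 S1=40 S2=22 S3=31 blocked=[1, 2, 3]
Op 8: conn=18 S1=40 S2=22 S3=31 blocked=[]
Op 9: conn=18 S1=40 S2=36 S3=31 blocked=[]
Op 10: conn=18 S1=40 S2=36 S3=46 blocked=[]

Answer: 18 40 36 46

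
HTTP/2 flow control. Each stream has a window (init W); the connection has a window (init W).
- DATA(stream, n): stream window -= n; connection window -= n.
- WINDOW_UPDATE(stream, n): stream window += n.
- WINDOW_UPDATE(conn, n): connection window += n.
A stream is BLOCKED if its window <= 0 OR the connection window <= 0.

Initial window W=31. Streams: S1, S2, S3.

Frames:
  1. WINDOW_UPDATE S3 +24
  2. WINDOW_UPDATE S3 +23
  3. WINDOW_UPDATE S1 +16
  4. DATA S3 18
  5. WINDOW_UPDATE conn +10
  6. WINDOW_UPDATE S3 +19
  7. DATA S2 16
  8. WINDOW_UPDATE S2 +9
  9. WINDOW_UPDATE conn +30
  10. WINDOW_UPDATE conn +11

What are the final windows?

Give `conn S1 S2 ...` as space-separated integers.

Answer: 48 47 24 79

Derivation:
Op 1: conn=31 S1=31 S2=31 S3=55 blocked=[]
Op 2: conn=31 S1=31 S2=31 S3=78 blocked=[]
Op 3: conn=31 S1=47 S2=31 S3=78 blocked=[]
Op 4: conn=13 S1=47 S2=31 S3=60 blocked=[]
Op 5: conn=23 S1=47 S2=31 S3=60 blocked=[]
Op 6: conn=23 S1=47 S2=31 S3=79 blocked=[]
Op 7: conn=7 S1=47 S2=15 S3=79 blocked=[]
Op 8: conn=7 S1=47 S2=24 S3=79 blocked=[]
Op 9: conn=37 S1=47 S2=24 S3=79 blocked=[]
Op 10: conn=48 S1=47 S2=24 S3=79 blocked=[]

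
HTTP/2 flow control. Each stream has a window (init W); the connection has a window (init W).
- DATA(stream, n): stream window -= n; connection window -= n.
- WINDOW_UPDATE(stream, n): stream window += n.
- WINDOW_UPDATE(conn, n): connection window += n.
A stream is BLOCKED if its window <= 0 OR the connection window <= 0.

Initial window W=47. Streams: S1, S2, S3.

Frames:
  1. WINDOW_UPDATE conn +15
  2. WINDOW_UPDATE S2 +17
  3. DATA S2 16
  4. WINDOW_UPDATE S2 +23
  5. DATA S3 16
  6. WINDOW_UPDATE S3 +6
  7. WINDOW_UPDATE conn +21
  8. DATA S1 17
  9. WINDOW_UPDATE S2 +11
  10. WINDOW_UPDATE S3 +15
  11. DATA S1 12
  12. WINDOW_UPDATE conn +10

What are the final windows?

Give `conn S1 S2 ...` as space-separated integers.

Op 1: conn=62 S1=47 S2=47 S3=47 blocked=[]
Op 2: conn=62 S1=47 S2=64 S3=47 blocked=[]
Op 3: conn=46 S1=47 S2=48 S3=47 blocked=[]
Op 4: conn=46 S1=47 S2=71 S3=47 blocked=[]
Op 5: conn=30 S1=47 S2=71 S3=31 blocked=[]
Op 6: conn=30 S1=47 S2=71 S3=37 blocked=[]
Op 7: conn=51 S1=47 S2=71 S3=37 blocked=[]
Op 8: conn=34 S1=30 S2=71 S3=37 blocked=[]
Op 9: conn=34 S1=30 S2=82 S3=37 blocked=[]
Op 10: conn=34 S1=30 S2=82 S3=52 blocked=[]
Op 11: conn=22 S1=18 S2=82 S3=52 blocked=[]
Op 12: conn=32 S1=18 S2=82 S3=52 blocked=[]

Answer: 32 18 82 52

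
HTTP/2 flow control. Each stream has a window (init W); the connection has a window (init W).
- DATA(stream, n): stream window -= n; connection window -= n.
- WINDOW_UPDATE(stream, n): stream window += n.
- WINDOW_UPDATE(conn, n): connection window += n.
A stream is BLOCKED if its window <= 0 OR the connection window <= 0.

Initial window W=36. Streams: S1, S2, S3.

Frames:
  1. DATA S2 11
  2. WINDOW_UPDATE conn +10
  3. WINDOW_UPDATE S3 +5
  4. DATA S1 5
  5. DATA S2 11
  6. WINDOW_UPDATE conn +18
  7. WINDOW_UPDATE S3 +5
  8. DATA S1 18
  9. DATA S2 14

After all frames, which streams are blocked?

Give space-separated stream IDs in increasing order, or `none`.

Answer: S2

Derivation:
Op 1: conn=25 S1=36 S2=25 S3=36 blocked=[]
Op 2: conn=35 S1=36 S2=25 S3=36 blocked=[]
Op 3: conn=35 S1=36 S2=25 S3=41 blocked=[]
Op 4: conn=30 S1=31 S2=25 S3=41 blocked=[]
Op 5: conn=19 S1=31 S2=14 S3=41 blocked=[]
Op 6: conn=37 S1=31 S2=14 S3=41 blocked=[]
Op 7: conn=37 S1=31 S2=14 S3=46 blocked=[]
Op 8: conn=19 S1=13 S2=14 S3=46 blocked=[]
Op 9: conn=5 S1=13 S2=0 S3=46 blocked=[2]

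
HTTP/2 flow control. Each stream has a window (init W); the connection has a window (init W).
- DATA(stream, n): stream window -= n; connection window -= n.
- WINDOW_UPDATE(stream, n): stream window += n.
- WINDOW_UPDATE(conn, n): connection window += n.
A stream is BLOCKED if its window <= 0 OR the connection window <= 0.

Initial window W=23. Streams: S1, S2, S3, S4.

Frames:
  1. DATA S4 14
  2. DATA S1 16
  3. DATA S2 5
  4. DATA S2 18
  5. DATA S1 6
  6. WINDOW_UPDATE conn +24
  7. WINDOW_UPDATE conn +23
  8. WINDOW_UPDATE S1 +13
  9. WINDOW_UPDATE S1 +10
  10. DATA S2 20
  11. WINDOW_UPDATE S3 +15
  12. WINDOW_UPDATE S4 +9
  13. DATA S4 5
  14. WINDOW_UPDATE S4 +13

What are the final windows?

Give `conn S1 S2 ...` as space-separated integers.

Answer: -14 24 -20 38 26

Derivation:
Op 1: conn=9 S1=23 S2=23 S3=23 S4=9 blocked=[]
Op 2: conn=-7 S1=7 S2=23 S3=23 S4=9 blocked=[1, 2, 3, 4]
Op 3: conn=-12 S1=7 S2=18 S3=23 S4=9 blocked=[1, 2, 3, 4]
Op 4: conn=-30 S1=7 S2=0 S3=23 S4=9 blocked=[1, 2, 3, 4]
Op 5: conn=-36 S1=1 S2=0 S3=23 S4=9 blocked=[1, 2, 3, 4]
Op 6: conn=-12 S1=1 S2=0 S3=23 S4=9 blocked=[1, 2, 3, 4]
Op 7: conn=11 S1=1 S2=0 S3=23 S4=9 blocked=[2]
Op 8: conn=11 S1=14 S2=0 S3=23 S4=9 blocked=[2]
Op 9: conn=11 S1=24 S2=0 S3=23 S4=9 blocked=[2]
Op 10: conn=-9 S1=24 S2=-20 S3=23 S4=9 blocked=[1, 2, 3, 4]
Op 11: conn=-9 S1=24 S2=-20 S3=38 S4=9 blocked=[1, 2, 3, 4]
Op 12: conn=-9 S1=24 S2=-20 S3=38 S4=18 blocked=[1, 2, 3, 4]
Op 13: conn=-14 S1=24 S2=-20 S3=38 S4=13 blocked=[1, 2, 3, 4]
Op 14: conn=-14 S1=24 S2=-20 S3=38 S4=26 blocked=[1, 2, 3, 4]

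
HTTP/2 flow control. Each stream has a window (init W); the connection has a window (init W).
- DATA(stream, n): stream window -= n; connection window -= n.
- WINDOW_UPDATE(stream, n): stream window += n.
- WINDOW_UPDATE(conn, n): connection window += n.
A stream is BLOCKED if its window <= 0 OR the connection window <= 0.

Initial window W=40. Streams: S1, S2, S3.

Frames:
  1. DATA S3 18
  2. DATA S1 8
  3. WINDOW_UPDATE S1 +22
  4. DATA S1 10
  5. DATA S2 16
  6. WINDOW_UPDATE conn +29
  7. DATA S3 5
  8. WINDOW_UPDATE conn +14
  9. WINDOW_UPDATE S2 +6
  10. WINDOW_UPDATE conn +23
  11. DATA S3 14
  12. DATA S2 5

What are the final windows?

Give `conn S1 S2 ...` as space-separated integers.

Answer: 30 44 25 3

Derivation:
Op 1: conn=22 S1=40 S2=40 S3=22 blocked=[]
Op 2: conn=14 S1=32 S2=40 S3=22 blocked=[]
Op 3: conn=14 S1=54 S2=40 S3=22 blocked=[]
Op 4: conn=4 S1=44 S2=40 S3=22 blocked=[]
Op 5: conn=-12 S1=44 S2=24 S3=22 blocked=[1, 2, 3]
Op 6: conn=17 S1=44 S2=24 S3=22 blocked=[]
Op 7: conn=12 S1=44 S2=24 S3=17 blocked=[]
Op 8: conn=26 S1=44 S2=24 S3=17 blocked=[]
Op 9: conn=26 S1=44 S2=30 S3=17 blocked=[]
Op 10: conn=49 S1=44 S2=30 S3=17 blocked=[]
Op 11: conn=35 S1=44 S2=30 S3=3 blocked=[]
Op 12: conn=30 S1=44 S2=25 S3=3 blocked=[]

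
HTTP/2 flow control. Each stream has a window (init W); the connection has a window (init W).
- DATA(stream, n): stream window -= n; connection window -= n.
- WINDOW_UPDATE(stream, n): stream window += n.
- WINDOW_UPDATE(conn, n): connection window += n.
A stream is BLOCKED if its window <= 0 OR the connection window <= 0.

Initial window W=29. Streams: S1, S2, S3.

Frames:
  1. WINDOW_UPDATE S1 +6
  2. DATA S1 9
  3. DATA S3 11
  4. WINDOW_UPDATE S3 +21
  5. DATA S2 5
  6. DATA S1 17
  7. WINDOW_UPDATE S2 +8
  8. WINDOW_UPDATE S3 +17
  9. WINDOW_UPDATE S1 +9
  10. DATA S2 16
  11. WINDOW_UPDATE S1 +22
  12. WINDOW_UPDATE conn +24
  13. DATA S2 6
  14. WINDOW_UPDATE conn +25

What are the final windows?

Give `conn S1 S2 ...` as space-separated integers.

Answer: 14 40 10 56

Derivation:
Op 1: conn=29 S1=35 S2=29 S3=29 blocked=[]
Op 2: conn=20 S1=26 S2=29 S3=29 blocked=[]
Op 3: conn=9 S1=26 S2=29 S3=18 blocked=[]
Op 4: conn=9 S1=26 S2=29 S3=39 blocked=[]
Op 5: conn=4 S1=26 S2=24 S3=39 blocked=[]
Op 6: conn=-13 S1=9 S2=24 S3=39 blocked=[1, 2, 3]
Op 7: conn=-13 S1=9 S2=32 S3=39 blocked=[1, 2, 3]
Op 8: conn=-13 S1=9 S2=32 S3=56 blocked=[1, 2, 3]
Op 9: conn=-13 S1=18 S2=32 S3=56 blocked=[1, 2, 3]
Op 10: conn=-29 S1=18 S2=16 S3=56 blocked=[1, 2, 3]
Op 11: conn=-29 S1=40 S2=16 S3=56 blocked=[1, 2, 3]
Op 12: conn=-5 S1=40 S2=16 S3=56 blocked=[1, 2, 3]
Op 13: conn=-11 S1=40 S2=10 S3=56 blocked=[1, 2, 3]
Op 14: conn=14 S1=40 S2=10 S3=56 blocked=[]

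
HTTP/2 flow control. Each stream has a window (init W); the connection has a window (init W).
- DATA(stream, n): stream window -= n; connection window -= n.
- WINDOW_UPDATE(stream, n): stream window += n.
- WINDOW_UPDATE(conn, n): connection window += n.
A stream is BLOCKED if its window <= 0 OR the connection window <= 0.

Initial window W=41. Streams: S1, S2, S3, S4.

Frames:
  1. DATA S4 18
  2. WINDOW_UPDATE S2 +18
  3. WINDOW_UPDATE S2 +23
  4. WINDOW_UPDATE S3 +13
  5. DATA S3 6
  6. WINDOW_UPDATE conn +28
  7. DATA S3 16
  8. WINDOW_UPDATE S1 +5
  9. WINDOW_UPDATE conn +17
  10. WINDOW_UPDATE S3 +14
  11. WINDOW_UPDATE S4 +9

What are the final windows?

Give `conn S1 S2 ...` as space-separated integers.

Op 1: conn=23 S1=41 S2=41 S3=41 S4=23 blocked=[]
Op 2: conn=23 S1=41 S2=59 S3=41 S4=23 blocked=[]
Op 3: conn=23 S1=41 S2=82 S3=41 S4=23 blocked=[]
Op 4: conn=23 S1=41 S2=82 S3=54 S4=23 blocked=[]
Op 5: conn=17 S1=41 S2=82 S3=48 S4=23 blocked=[]
Op 6: conn=45 S1=41 S2=82 S3=48 S4=23 blocked=[]
Op 7: conn=29 S1=41 S2=82 S3=32 S4=23 blocked=[]
Op 8: conn=29 S1=46 S2=82 S3=32 S4=23 blocked=[]
Op 9: conn=46 S1=46 S2=82 S3=32 S4=23 blocked=[]
Op 10: conn=46 S1=46 S2=82 S3=46 S4=23 blocked=[]
Op 11: conn=46 S1=46 S2=82 S3=46 S4=32 blocked=[]

Answer: 46 46 82 46 32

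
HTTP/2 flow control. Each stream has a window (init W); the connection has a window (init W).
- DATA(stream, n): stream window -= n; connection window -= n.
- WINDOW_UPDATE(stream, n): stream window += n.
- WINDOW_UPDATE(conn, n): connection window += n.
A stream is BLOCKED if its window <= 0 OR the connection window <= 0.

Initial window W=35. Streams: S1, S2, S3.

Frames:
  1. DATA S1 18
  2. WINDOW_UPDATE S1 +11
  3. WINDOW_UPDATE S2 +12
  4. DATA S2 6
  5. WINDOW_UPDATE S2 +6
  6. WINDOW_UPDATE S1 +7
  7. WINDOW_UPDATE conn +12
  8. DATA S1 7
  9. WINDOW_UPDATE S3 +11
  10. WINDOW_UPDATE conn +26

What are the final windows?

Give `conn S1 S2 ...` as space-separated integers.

Answer: 42 28 47 46

Derivation:
Op 1: conn=17 S1=17 S2=35 S3=35 blocked=[]
Op 2: conn=17 S1=28 S2=35 S3=35 blocked=[]
Op 3: conn=17 S1=28 S2=47 S3=35 blocked=[]
Op 4: conn=11 S1=28 S2=41 S3=35 blocked=[]
Op 5: conn=11 S1=28 S2=47 S3=35 blocked=[]
Op 6: conn=11 S1=35 S2=47 S3=35 blocked=[]
Op 7: conn=23 S1=35 S2=47 S3=35 blocked=[]
Op 8: conn=16 S1=28 S2=47 S3=35 blocked=[]
Op 9: conn=16 S1=28 S2=47 S3=46 blocked=[]
Op 10: conn=42 S1=28 S2=47 S3=46 blocked=[]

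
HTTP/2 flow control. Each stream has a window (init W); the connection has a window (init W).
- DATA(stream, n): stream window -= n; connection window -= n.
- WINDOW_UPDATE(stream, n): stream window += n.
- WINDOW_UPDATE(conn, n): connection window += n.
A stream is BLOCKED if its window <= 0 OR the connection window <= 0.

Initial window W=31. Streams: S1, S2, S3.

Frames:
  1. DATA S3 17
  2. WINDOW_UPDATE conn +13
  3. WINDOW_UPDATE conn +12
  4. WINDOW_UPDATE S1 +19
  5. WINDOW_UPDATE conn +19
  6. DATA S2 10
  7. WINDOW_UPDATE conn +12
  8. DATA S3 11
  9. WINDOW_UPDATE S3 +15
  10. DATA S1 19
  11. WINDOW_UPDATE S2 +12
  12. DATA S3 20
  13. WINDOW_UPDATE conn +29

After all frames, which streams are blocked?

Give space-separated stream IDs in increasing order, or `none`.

Answer: S3

Derivation:
Op 1: conn=14 S1=31 S2=31 S3=14 blocked=[]
Op 2: conn=27 S1=31 S2=31 S3=14 blocked=[]
Op 3: conn=39 S1=31 S2=31 S3=14 blocked=[]
Op 4: conn=39 S1=50 S2=31 S3=14 blocked=[]
Op 5: conn=58 S1=50 S2=31 S3=14 blocked=[]
Op 6: conn=48 S1=50 S2=21 S3=14 blocked=[]
Op 7: conn=60 S1=50 S2=21 S3=14 blocked=[]
Op 8: conn=49 S1=50 S2=21 S3=3 blocked=[]
Op 9: conn=49 S1=50 S2=21 S3=18 blocked=[]
Op 10: conn=30 S1=31 S2=21 S3=18 blocked=[]
Op 11: conn=30 S1=31 S2=33 S3=18 blocked=[]
Op 12: conn=10 S1=31 S2=33 S3=-2 blocked=[3]
Op 13: conn=39 S1=31 S2=33 S3=-2 blocked=[3]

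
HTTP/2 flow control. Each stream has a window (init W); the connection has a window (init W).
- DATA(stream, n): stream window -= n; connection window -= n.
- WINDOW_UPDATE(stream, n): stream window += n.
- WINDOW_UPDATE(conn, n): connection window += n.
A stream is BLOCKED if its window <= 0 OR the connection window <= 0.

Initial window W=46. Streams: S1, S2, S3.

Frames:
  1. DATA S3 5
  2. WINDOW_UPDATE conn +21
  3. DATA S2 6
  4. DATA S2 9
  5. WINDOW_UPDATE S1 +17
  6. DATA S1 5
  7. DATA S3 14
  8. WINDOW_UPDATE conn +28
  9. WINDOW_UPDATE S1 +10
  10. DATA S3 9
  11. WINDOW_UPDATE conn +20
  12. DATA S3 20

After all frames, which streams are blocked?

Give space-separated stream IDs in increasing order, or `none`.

Answer: S3

Derivation:
Op 1: conn=41 S1=46 S2=46 S3=41 blocked=[]
Op 2: conn=62 S1=46 S2=46 S3=41 blocked=[]
Op 3: conn=56 S1=46 S2=40 S3=41 blocked=[]
Op 4: conn=47 S1=46 S2=31 S3=41 blocked=[]
Op 5: conn=47 S1=63 S2=31 S3=41 blocked=[]
Op 6: conn=42 S1=58 S2=31 S3=41 blocked=[]
Op 7: conn=28 S1=58 S2=31 S3=27 blocked=[]
Op 8: conn=56 S1=58 S2=31 S3=27 blocked=[]
Op 9: conn=56 S1=68 S2=31 S3=27 blocked=[]
Op 10: conn=47 S1=68 S2=31 S3=18 blocked=[]
Op 11: conn=67 S1=68 S2=31 S3=18 blocked=[]
Op 12: conn=47 S1=68 S2=31 S3=-2 blocked=[3]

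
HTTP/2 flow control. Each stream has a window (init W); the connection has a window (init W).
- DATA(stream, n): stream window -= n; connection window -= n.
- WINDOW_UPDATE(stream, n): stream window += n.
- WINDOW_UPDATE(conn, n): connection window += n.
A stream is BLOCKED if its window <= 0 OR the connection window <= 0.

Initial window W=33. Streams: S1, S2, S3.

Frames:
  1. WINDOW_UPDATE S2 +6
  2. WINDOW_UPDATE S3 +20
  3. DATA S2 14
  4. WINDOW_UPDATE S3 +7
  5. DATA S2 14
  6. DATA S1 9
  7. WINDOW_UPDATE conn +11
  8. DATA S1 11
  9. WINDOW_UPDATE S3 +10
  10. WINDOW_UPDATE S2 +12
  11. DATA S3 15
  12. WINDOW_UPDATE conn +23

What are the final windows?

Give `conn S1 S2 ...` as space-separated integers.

Op 1: conn=33 S1=33 S2=39 S3=33 blocked=[]
Op 2: conn=33 S1=33 S2=39 S3=53 blocked=[]
Op 3: conn=19 S1=33 S2=25 S3=53 blocked=[]
Op 4: conn=19 S1=33 S2=25 S3=60 blocked=[]
Op 5: conn=5 S1=33 S2=11 S3=60 blocked=[]
Op 6: conn=-4 S1=24 S2=11 S3=60 blocked=[1, 2, 3]
Op 7: conn=7 S1=24 S2=11 S3=60 blocked=[]
Op 8: conn=-4 S1=13 S2=11 S3=60 blocked=[1, 2, 3]
Op 9: conn=-4 S1=13 S2=11 S3=70 blocked=[1, 2, 3]
Op 10: conn=-4 S1=13 S2=23 S3=70 blocked=[1, 2, 3]
Op 11: conn=-19 S1=13 S2=23 S3=55 blocked=[1, 2, 3]
Op 12: conn=4 S1=13 S2=23 S3=55 blocked=[]

Answer: 4 13 23 55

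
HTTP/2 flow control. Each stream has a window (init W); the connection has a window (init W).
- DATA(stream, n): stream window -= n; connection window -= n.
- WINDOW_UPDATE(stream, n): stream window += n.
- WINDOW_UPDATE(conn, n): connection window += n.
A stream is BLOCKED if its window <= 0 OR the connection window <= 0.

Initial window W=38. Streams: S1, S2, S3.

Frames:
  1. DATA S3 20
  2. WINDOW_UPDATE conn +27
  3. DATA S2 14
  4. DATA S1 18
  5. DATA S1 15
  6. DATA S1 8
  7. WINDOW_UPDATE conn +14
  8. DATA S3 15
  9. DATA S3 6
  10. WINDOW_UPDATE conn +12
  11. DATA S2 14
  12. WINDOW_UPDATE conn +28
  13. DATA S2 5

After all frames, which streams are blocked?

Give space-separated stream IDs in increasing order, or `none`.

Op 1: conn=18 S1=38 S2=38 S3=18 blocked=[]
Op 2: conn=45 S1=38 S2=38 S3=18 blocked=[]
Op 3: conn=31 S1=38 S2=24 S3=18 blocked=[]
Op 4: conn=13 S1=20 S2=24 S3=18 blocked=[]
Op 5: conn=-2 S1=5 S2=24 S3=18 blocked=[1, 2, 3]
Op 6: conn=-10 S1=-3 S2=24 S3=18 blocked=[1, 2, 3]
Op 7: conn=4 S1=-3 S2=24 S3=18 blocked=[1]
Op 8: conn=-11 S1=-3 S2=24 S3=3 blocked=[1, 2, 3]
Op 9: conn=-17 S1=-3 S2=24 S3=-3 blocked=[1, 2, 3]
Op 10: conn=-5 S1=-3 S2=24 S3=-3 blocked=[1, 2, 3]
Op 11: conn=-19 S1=-3 S2=10 S3=-3 blocked=[1, 2, 3]
Op 12: conn=9 S1=-3 S2=10 S3=-3 blocked=[1, 3]
Op 13: conn=4 S1=-3 S2=5 S3=-3 blocked=[1, 3]

Answer: S1 S3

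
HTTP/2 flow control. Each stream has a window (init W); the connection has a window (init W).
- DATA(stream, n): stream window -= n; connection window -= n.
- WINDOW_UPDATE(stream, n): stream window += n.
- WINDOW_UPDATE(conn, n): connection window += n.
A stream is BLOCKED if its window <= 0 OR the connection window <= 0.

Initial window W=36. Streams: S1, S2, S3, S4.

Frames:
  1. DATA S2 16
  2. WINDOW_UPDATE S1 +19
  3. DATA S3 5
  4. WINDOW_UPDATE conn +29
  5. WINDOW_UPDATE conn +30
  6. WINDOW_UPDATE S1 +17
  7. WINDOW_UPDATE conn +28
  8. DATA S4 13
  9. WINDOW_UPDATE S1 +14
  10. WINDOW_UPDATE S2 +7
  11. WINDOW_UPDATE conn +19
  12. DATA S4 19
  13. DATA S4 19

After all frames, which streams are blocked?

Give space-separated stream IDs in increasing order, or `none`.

Op 1: conn=20 S1=36 S2=20 S3=36 S4=36 blocked=[]
Op 2: conn=20 S1=55 S2=20 S3=36 S4=36 blocked=[]
Op 3: conn=15 S1=55 S2=20 S3=31 S4=36 blocked=[]
Op 4: conn=44 S1=55 S2=20 S3=31 S4=36 blocked=[]
Op 5: conn=74 S1=55 S2=20 S3=31 S4=36 blocked=[]
Op 6: conn=74 S1=72 S2=20 S3=31 S4=36 blocked=[]
Op 7: conn=102 S1=72 S2=20 S3=31 S4=36 blocked=[]
Op 8: conn=89 S1=72 S2=20 S3=31 S4=23 blocked=[]
Op 9: conn=89 S1=86 S2=20 S3=31 S4=23 blocked=[]
Op 10: conn=89 S1=86 S2=27 S3=31 S4=23 blocked=[]
Op 11: conn=108 S1=86 S2=27 S3=31 S4=23 blocked=[]
Op 12: conn=89 S1=86 S2=27 S3=31 S4=4 blocked=[]
Op 13: conn=70 S1=86 S2=27 S3=31 S4=-15 blocked=[4]

Answer: S4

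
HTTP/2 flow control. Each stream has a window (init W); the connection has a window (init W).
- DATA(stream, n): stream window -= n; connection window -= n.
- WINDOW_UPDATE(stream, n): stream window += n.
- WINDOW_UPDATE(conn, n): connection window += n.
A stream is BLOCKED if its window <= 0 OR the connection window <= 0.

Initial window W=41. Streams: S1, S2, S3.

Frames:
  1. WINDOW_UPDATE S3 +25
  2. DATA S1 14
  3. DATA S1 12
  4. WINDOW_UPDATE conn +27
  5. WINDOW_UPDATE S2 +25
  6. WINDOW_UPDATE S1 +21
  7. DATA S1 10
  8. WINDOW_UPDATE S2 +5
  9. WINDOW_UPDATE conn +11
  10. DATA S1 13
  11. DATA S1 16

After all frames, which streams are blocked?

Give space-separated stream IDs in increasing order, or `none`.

Op 1: conn=41 S1=41 S2=41 S3=66 blocked=[]
Op 2: conn=27 S1=27 S2=41 S3=66 blocked=[]
Op 3: conn=15 S1=15 S2=41 S3=66 blocked=[]
Op 4: conn=42 S1=15 S2=41 S3=66 blocked=[]
Op 5: conn=42 S1=15 S2=66 S3=66 blocked=[]
Op 6: conn=42 S1=36 S2=66 S3=66 blocked=[]
Op 7: conn=32 S1=26 S2=66 S3=66 blocked=[]
Op 8: conn=32 S1=26 S2=71 S3=66 blocked=[]
Op 9: conn=43 S1=26 S2=71 S3=66 blocked=[]
Op 10: conn=30 S1=13 S2=71 S3=66 blocked=[]
Op 11: conn=14 S1=-3 S2=71 S3=66 blocked=[1]

Answer: S1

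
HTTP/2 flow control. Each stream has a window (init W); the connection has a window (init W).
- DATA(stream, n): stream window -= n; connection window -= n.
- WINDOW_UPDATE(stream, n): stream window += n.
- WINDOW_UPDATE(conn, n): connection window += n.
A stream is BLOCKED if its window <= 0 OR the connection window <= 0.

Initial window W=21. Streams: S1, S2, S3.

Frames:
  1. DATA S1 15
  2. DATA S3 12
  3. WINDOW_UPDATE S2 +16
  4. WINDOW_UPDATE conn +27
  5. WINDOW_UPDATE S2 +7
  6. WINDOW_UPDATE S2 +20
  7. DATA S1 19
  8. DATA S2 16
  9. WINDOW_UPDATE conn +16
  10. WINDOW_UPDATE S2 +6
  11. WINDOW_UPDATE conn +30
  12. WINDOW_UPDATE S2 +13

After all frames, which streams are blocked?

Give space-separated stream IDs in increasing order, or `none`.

Answer: S1

Derivation:
Op 1: conn=6 S1=6 S2=21 S3=21 blocked=[]
Op 2: conn=-6 S1=6 S2=21 S3=9 blocked=[1, 2, 3]
Op 3: conn=-6 S1=6 S2=37 S3=9 blocked=[1, 2, 3]
Op 4: conn=21 S1=6 S2=37 S3=9 blocked=[]
Op 5: conn=21 S1=6 S2=44 S3=9 blocked=[]
Op 6: conn=21 S1=6 S2=64 S3=9 blocked=[]
Op 7: conn=2 S1=-13 S2=64 S3=9 blocked=[1]
Op 8: conn=-14 S1=-13 S2=48 S3=9 blocked=[1, 2, 3]
Op 9: conn=2 S1=-13 S2=48 S3=9 blocked=[1]
Op 10: conn=2 S1=-13 S2=54 S3=9 blocked=[1]
Op 11: conn=32 S1=-13 S2=54 S3=9 blocked=[1]
Op 12: conn=32 S1=-13 S2=67 S3=9 blocked=[1]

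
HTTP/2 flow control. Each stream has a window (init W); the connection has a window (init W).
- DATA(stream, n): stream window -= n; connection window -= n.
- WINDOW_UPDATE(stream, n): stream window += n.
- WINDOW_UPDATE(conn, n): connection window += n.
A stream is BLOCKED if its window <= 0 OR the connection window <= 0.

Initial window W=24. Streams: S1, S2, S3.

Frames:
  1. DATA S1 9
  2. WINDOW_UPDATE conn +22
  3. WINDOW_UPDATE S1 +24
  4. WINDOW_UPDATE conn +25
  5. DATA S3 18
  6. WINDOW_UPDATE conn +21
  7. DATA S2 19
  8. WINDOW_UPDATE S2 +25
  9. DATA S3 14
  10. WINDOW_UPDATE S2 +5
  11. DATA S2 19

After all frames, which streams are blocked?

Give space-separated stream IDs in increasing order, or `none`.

Answer: S3

Derivation:
Op 1: conn=15 S1=15 S2=24 S3=24 blocked=[]
Op 2: conn=37 S1=15 S2=24 S3=24 blocked=[]
Op 3: conn=37 S1=39 S2=24 S3=24 blocked=[]
Op 4: conn=62 S1=39 S2=24 S3=24 blocked=[]
Op 5: conn=44 S1=39 S2=24 S3=6 blocked=[]
Op 6: conn=65 S1=39 S2=24 S3=6 blocked=[]
Op 7: conn=46 S1=39 S2=5 S3=6 blocked=[]
Op 8: conn=46 S1=39 S2=30 S3=6 blocked=[]
Op 9: conn=32 S1=39 S2=30 S3=-8 blocked=[3]
Op 10: conn=32 S1=39 S2=35 S3=-8 blocked=[3]
Op 11: conn=13 S1=39 S2=16 S3=-8 blocked=[3]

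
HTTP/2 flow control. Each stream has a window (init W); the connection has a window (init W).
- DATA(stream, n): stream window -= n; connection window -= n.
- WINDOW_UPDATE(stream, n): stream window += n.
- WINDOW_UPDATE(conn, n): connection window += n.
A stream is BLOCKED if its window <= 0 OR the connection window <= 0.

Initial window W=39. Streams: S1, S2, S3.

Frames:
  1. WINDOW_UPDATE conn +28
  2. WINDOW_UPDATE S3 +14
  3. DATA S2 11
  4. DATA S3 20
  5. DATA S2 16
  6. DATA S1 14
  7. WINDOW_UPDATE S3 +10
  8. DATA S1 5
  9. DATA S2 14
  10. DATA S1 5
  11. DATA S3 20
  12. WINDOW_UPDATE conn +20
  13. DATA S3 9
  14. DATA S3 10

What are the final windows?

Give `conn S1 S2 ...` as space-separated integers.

Op 1: conn=67 S1=39 S2=39 S3=39 blocked=[]
Op 2: conn=67 S1=39 S2=39 S3=53 blocked=[]
Op 3: conn=56 S1=39 S2=28 S3=53 blocked=[]
Op 4: conn=36 S1=39 S2=28 S3=33 blocked=[]
Op 5: conn=20 S1=39 S2=12 S3=33 blocked=[]
Op 6: conn=6 S1=25 S2=12 S3=33 blocked=[]
Op 7: conn=6 S1=25 S2=12 S3=43 blocked=[]
Op 8: conn=1 S1=20 S2=12 S3=43 blocked=[]
Op 9: conn=-13 S1=20 S2=-2 S3=43 blocked=[1, 2, 3]
Op 10: conn=-18 S1=15 S2=-2 S3=43 blocked=[1, 2, 3]
Op 11: conn=-38 S1=15 S2=-2 S3=23 blocked=[1, 2, 3]
Op 12: conn=-18 S1=15 S2=-2 S3=23 blocked=[1, 2, 3]
Op 13: conn=-27 S1=15 S2=-2 S3=14 blocked=[1, 2, 3]
Op 14: conn=-37 S1=15 S2=-2 S3=4 blocked=[1, 2, 3]

Answer: -37 15 -2 4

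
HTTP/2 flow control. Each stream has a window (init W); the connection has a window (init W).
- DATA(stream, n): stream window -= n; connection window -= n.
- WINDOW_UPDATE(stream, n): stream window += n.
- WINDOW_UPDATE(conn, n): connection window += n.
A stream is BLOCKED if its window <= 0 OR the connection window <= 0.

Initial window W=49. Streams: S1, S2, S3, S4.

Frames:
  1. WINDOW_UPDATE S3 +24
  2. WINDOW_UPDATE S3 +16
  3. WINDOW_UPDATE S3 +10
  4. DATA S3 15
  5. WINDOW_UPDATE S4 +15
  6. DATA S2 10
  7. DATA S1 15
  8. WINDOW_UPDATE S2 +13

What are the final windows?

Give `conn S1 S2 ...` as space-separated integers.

Answer: 9 34 52 84 64

Derivation:
Op 1: conn=49 S1=49 S2=49 S3=73 S4=49 blocked=[]
Op 2: conn=49 S1=49 S2=49 S3=89 S4=49 blocked=[]
Op 3: conn=49 S1=49 S2=49 S3=99 S4=49 blocked=[]
Op 4: conn=34 S1=49 S2=49 S3=84 S4=49 blocked=[]
Op 5: conn=34 S1=49 S2=49 S3=84 S4=64 blocked=[]
Op 6: conn=24 S1=49 S2=39 S3=84 S4=64 blocked=[]
Op 7: conn=9 S1=34 S2=39 S3=84 S4=64 blocked=[]
Op 8: conn=9 S1=34 S2=52 S3=84 S4=64 blocked=[]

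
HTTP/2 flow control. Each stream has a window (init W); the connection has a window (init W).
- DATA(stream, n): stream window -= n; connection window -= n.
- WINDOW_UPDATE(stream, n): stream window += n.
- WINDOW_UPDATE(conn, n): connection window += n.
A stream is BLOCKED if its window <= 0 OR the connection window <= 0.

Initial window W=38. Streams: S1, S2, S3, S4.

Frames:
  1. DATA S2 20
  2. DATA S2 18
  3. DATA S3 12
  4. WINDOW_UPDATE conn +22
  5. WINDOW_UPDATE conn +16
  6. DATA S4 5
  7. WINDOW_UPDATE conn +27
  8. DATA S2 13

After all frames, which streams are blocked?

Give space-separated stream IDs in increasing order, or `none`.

Op 1: conn=18 S1=38 S2=18 S3=38 S4=38 blocked=[]
Op 2: conn=0 S1=38 S2=0 S3=38 S4=38 blocked=[1, 2, 3, 4]
Op 3: conn=-12 S1=38 S2=0 S3=26 S4=38 blocked=[1, 2, 3, 4]
Op 4: conn=10 S1=38 S2=0 S3=26 S4=38 blocked=[2]
Op 5: conn=26 S1=38 S2=0 S3=26 S4=38 blocked=[2]
Op 6: conn=21 S1=38 S2=0 S3=26 S4=33 blocked=[2]
Op 7: conn=48 S1=38 S2=0 S3=26 S4=33 blocked=[2]
Op 8: conn=35 S1=38 S2=-13 S3=26 S4=33 blocked=[2]

Answer: S2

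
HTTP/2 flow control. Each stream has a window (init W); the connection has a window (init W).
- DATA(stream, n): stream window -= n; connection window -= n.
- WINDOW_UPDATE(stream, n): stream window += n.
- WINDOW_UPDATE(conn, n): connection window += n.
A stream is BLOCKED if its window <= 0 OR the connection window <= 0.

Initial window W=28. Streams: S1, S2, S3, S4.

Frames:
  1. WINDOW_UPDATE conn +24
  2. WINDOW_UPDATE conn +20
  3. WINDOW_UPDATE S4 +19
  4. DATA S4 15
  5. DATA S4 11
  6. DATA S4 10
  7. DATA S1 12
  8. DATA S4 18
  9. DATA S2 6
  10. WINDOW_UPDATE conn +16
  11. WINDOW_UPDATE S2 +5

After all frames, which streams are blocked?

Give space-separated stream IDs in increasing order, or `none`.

Op 1: conn=52 S1=28 S2=28 S3=28 S4=28 blocked=[]
Op 2: conn=72 S1=28 S2=28 S3=28 S4=28 blocked=[]
Op 3: conn=72 S1=28 S2=28 S3=28 S4=47 blocked=[]
Op 4: conn=57 S1=28 S2=28 S3=28 S4=32 blocked=[]
Op 5: conn=46 S1=28 S2=28 S3=28 S4=21 blocked=[]
Op 6: conn=36 S1=28 S2=28 S3=28 S4=11 blocked=[]
Op 7: conn=24 S1=16 S2=28 S3=28 S4=11 blocked=[]
Op 8: conn=6 S1=16 S2=28 S3=28 S4=-7 blocked=[4]
Op 9: conn=0 S1=16 S2=22 S3=28 S4=-7 blocked=[1, 2, 3, 4]
Op 10: conn=16 S1=16 S2=22 S3=28 S4=-7 blocked=[4]
Op 11: conn=16 S1=16 S2=27 S3=28 S4=-7 blocked=[4]

Answer: S4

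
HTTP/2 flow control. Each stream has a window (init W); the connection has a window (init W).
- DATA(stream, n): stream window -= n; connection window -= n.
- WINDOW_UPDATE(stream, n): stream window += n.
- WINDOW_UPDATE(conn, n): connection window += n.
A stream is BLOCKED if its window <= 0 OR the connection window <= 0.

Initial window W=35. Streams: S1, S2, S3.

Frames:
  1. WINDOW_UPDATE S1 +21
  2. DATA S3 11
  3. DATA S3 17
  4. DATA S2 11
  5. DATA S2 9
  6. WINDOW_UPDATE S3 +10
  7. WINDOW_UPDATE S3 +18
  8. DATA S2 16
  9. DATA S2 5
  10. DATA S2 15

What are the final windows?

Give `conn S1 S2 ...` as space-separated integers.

Answer: -49 56 -21 35

Derivation:
Op 1: conn=35 S1=56 S2=35 S3=35 blocked=[]
Op 2: conn=24 S1=56 S2=35 S3=24 blocked=[]
Op 3: conn=7 S1=56 S2=35 S3=7 blocked=[]
Op 4: conn=-4 S1=56 S2=24 S3=7 blocked=[1, 2, 3]
Op 5: conn=-13 S1=56 S2=15 S3=7 blocked=[1, 2, 3]
Op 6: conn=-13 S1=56 S2=15 S3=17 blocked=[1, 2, 3]
Op 7: conn=-13 S1=56 S2=15 S3=35 blocked=[1, 2, 3]
Op 8: conn=-29 S1=56 S2=-1 S3=35 blocked=[1, 2, 3]
Op 9: conn=-34 S1=56 S2=-6 S3=35 blocked=[1, 2, 3]
Op 10: conn=-49 S1=56 S2=-21 S3=35 blocked=[1, 2, 3]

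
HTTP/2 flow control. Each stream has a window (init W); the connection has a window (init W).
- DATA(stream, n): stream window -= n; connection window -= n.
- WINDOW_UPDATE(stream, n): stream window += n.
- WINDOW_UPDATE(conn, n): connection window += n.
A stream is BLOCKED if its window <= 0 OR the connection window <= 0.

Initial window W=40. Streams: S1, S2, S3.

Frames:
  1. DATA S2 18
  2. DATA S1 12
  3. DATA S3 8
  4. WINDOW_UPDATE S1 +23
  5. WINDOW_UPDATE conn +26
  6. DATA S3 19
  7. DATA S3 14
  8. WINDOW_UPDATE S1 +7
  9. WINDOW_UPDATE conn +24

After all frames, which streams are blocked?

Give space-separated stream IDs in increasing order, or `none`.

Op 1: conn=22 S1=40 S2=22 S3=40 blocked=[]
Op 2: conn=10 S1=28 S2=22 S3=40 blocked=[]
Op 3: conn=2 S1=28 S2=22 S3=32 blocked=[]
Op 4: conn=2 S1=51 S2=22 S3=32 blocked=[]
Op 5: conn=28 S1=51 S2=22 S3=32 blocked=[]
Op 6: conn=9 S1=51 S2=22 S3=13 blocked=[]
Op 7: conn=-5 S1=51 S2=22 S3=-1 blocked=[1, 2, 3]
Op 8: conn=-5 S1=58 S2=22 S3=-1 blocked=[1, 2, 3]
Op 9: conn=19 S1=58 S2=22 S3=-1 blocked=[3]

Answer: S3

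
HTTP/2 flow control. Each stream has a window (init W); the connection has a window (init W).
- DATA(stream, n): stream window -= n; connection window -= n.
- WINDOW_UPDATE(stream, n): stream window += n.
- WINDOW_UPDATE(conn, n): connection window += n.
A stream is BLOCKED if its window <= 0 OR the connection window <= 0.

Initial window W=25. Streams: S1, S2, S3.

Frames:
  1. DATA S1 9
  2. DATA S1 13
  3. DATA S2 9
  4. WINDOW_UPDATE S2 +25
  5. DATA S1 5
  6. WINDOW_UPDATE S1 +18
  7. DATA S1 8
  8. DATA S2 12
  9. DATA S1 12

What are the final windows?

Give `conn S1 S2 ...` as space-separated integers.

Op 1: conn=16 S1=16 S2=25 S3=25 blocked=[]
Op 2: conn=3 S1=3 S2=25 S3=25 blocked=[]
Op 3: conn=-6 S1=3 S2=16 S3=25 blocked=[1, 2, 3]
Op 4: conn=-6 S1=3 S2=41 S3=25 blocked=[1, 2, 3]
Op 5: conn=-11 S1=-2 S2=41 S3=25 blocked=[1, 2, 3]
Op 6: conn=-11 S1=16 S2=41 S3=25 blocked=[1, 2, 3]
Op 7: conn=-19 S1=8 S2=41 S3=25 blocked=[1, 2, 3]
Op 8: conn=-31 S1=8 S2=29 S3=25 blocked=[1, 2, 3]
Op 9: conn=-43 S1=-4 S2=29 S3=25 blocked=[1, 2, 3]

Answer: -43 -4 29 25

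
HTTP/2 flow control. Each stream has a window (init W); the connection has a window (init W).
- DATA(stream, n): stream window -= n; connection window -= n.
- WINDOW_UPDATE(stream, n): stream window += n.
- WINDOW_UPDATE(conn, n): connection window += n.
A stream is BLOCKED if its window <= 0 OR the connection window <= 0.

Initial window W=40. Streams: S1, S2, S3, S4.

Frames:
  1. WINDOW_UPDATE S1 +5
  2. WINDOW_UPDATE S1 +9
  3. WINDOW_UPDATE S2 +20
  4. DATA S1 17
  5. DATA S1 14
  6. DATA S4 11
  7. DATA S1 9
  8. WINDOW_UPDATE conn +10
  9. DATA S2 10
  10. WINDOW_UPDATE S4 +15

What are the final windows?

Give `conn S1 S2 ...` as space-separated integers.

Op 1: conn=40 S1=45 S2=40 S3=40 S4=40 blocked=[]
Op 2: conn=40 S1=54 S2=40 S3=40 S4=40 blocked=[]
Op 3: conn=40 S1=54 S2=60 S3=40 S4=40 blocked=[]
Op 4: conn=23 S1=37 S2=60 S3=40 S4=40 blocked=[]
Op 5: conn=9 S1=23 S2=60 S3=40 S4=40 blocked=[]
Op 6: conn=-2 S1=23 S2=60 S3=40 S4=29 blocked=[1, 2, 3, 4]
Op 7: conn=-11 S1=14 S2=60 S3=40 S4=29 blocked=[1, 2, 3, 4]
Op 8: conn=-1 S1=14 S2=60 S3=40 S4=29 blocked=[1, 2, 3, 4]
Op 9: conn=-11 S1=14 S2=50 S3=40 S4=29 blocked=[1, 2, 3, 4]
Op 10: conn=-11 S1=14 S2=50 S3=40 S4=44 blocked=[1, 2, 3, 4]

Answer: -11 14 50 40 44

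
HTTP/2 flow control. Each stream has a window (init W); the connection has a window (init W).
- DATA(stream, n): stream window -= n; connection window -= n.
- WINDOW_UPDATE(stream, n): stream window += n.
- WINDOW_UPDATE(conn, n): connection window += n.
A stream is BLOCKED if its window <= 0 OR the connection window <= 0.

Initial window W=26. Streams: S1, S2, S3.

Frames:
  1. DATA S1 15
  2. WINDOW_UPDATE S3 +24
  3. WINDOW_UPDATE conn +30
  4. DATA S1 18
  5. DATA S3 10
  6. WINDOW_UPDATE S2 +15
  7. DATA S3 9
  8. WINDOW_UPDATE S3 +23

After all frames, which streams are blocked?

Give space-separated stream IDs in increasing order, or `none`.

Op 1: conn=11 S1=11 S2=26 S3=26 blocked=[]
Op 2: conn=11 S1=11 S2=26 S3=50 blocked=[]
Op 3: conn=41 S1=11 S2=26 S3=50 blocked=[]
Op 4: conn=23 S1=-7 S2=26 S3=50 blocked=[1]
Op 5: conn=13 S1=-7 S2=26 S3=40 blocked=[1]
Op 6: conn=13 S1=-7 S2=41 S3=40 blocked=[1]
Op 7: conn=4 S1=-7 S2=41 S3=31 blocked=[1]
Op 8: conn=4 S1=-7 S2=41 S3=54 blocked=[1]

Answer: S1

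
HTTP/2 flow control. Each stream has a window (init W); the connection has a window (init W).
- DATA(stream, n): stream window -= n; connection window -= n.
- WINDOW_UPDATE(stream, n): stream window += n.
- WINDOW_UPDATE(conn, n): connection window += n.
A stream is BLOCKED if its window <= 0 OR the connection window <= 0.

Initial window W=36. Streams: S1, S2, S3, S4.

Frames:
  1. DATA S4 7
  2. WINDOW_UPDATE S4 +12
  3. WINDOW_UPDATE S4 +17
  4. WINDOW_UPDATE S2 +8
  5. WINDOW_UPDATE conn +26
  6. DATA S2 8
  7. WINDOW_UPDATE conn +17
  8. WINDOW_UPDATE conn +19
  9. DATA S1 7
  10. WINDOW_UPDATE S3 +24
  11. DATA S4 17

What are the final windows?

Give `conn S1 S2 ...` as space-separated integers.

Answer: 59 29 36 60 41

Derivation:
Op 1: conn=29 S1=36 S2=36 S3=36 S4=29 blocked=[]
Op 2: conn=29 S1=36 S2=36 S3=36 S4=41 blocked=[]
Op 3: conn=29 S1=36 S2=36 S3=36 S4=58 blocked=[]
Op 4: conn=29 S1=36 S2=44 S3=36 S4=58 blocked=[]
Op 5: conn=55 S1=36 S2=44 S3=36 S4=58 blocked=[]
Op 6: conn=47 S1=36 S2=36 S3=36 S4=58 blocked=[]
Op 7: conn=64 S1=36 S2=36 S3=36 S4=58 blocked=[]
Op 8: conn=83 S1=36 S2=36 S3=36 S4=58 blocked=[]
Op 9: conn=76 S1=29 S2=36 S3=36 S4=58 blocked=[]
Op 10: conn=76 S1=29 S2=36 S3=60 S4=58 blocked=[]
Op 11: conn=59 S1=29 S2=36 S3=60 S4=41 blocked=[]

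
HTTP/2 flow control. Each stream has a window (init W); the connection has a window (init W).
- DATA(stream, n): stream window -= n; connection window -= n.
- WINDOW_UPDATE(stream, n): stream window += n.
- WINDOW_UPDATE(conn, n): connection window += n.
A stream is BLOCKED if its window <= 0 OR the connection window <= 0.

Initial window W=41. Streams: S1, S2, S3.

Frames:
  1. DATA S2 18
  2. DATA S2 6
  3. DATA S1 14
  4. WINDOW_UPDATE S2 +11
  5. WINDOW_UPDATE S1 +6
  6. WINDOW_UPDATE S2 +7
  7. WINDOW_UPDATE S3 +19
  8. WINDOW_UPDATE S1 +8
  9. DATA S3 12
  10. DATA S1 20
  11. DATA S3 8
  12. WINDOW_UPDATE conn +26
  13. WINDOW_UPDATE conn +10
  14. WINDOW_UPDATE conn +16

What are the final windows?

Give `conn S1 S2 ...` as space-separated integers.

Answer: 15 21 35 40

Derivation:
Op 1: conn=23 S1=41 S2=23 S3=41 blocked=[]
Op 2: conn=17 S1=41 S2=17 S3=41 blocked=[]
Op 3: conn=3 S1=27 S2=17 S3=41 blocked=[]
Op 4: conn=3 S1=27 S2=28 S3=41 blocked=[]
Op 5: conn=3 S1=33 S2=28 S3=41 blocked=[]
Op 6: conn=3 S1=33 S2=35 S3=41 blocked=[]
Op 7: conn=3 S1=33 S2=35 S3=60 blocked=[]
Op 8: conn=3 S1=41 S2=35 S3=60 blocked=[]
Op 9: conn=-9 S1=41 S2=35 S3=48 blocked=[1, 2, 3]
Op 10: conn=-29 S1=21 S2=35 S3=48 blocked=[1, 2, 3]
Op 11: conn=-37 S1=21 S2=35 S3=40 blocked=[1, 2, 3]
Op 12: conn=-11 S1=21 S2=35 S3=40 blocked=[1, 2, 3]
Op 13: conn=-1 S1=21 S2=35 S3=40 blocked=[1, 2, 3]
Op 14: conn=15 S1=21 S2=35 S3=40 blocked=[]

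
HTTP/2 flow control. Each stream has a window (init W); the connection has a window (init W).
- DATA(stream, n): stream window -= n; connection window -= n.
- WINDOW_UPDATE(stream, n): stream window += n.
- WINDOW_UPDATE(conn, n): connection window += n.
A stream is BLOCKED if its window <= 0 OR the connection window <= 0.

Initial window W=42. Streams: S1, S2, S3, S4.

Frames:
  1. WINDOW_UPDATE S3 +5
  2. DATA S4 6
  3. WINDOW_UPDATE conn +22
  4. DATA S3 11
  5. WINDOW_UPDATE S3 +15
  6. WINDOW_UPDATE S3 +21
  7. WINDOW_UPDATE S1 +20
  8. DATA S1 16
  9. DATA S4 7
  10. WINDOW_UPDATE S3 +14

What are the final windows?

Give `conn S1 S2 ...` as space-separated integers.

Op 1: conn=42 S1=42 S2=42 S3=47 S4=42 blocked=[]
Op 2: conn=36 S1=42 S2=42 S3=47 S4=36 blocked=[]
Op 3: conn=58 S1=42 S2=42 S3=47 S4=36 blocked=[]
Op 4: conn=47 S1=42 S2=42 S3=36 S4=36 blocked=[]
Op 5: conn=47 S1=42 S2=42 S3=51 S4=36 blocked=[]
Op 6: conn=47 S1=42 S2=42 S3=72 S4=36 blocked=[]
Op 7: conn=47 S1=62 S2=42 S3=72 S4=36 blocked=[]
Op 8: conn=31 S1=46 S2=42 S3=72 S4=36 blocked=[]
Op 9: conn=24 S1=46 S2=42 S3=72 S4=29 blocked=[]
Op 10: conn=24 S1=46 S2=42 S3=86 S4=29 blocked=[]

Answer: 24 46 42 86 29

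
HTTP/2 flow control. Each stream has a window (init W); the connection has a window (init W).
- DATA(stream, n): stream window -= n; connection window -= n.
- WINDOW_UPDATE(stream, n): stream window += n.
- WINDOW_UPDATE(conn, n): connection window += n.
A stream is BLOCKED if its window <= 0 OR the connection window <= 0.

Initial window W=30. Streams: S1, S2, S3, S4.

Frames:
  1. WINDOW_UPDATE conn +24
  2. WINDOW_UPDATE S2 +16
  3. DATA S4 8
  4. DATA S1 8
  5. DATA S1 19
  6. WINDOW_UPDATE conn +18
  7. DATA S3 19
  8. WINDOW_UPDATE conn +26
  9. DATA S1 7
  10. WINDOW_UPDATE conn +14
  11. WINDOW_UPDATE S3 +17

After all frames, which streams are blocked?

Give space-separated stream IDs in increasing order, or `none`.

Answer: S1

Derivation:
Op 1: conn=54 S1=30 S2=30 S3=30 S4=30 blocked=[]
Op 2: conn=54 S1=30 S2=46 S3=30 S4=30 blocked=[]
Op 3: conn=46 S1=30 S2=46 S3=30 S4=22 blocked=[]
Op 4: conn=38 S1=22 S2=46 S3=30 S4=22 blocked=[]
Op 5: conn=19 S1=3 S2=46 S3=30 S4=22 blocked=[]
Op 6: conn=37 S1=3 S2=46 S3=30 S4=22 blocked=[]
Op 7: conn=18 S1=3 S2=46 S3=11 S4=22 blocked=[]
Op 8: conn=44 S1=3 S2=46 S3=11 S4=22 blocked=[]
Op 9: conn=37 S1=-4 S2=46 S3=11 S4=22 blocked=[1]
Op 10: conn=51 S1=-4 S2=46 S3=11 S4=22 blocked=[1]
Op 11: conn=51 S1=-4 S2=46 S3=28 S4=22 blocked=[1]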